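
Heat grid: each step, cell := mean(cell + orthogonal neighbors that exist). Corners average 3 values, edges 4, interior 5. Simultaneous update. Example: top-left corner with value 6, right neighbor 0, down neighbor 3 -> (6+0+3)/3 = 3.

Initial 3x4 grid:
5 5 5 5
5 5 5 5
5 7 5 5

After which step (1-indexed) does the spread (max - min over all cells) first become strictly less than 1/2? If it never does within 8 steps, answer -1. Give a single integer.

Step 1: max=17/3, min=5, spread=2/3
Step 2: max=331/60, min=5, spread=31/60
Step 3: max=2911/540, min=5, spread=211/540
  -> spread < 1/2 first at step 3
Step 4: max=286897/54000, min=4547/900, spread=14077/54000
Step 5: max=2570407/486000, min=273683/54000, spread=5363/24300
Step 6: max=76640809/14580000, min=152869/30000, spread=93859/583200
Step 7: max=4584274481/874800000, min=248336467/48600000, spread=4568723/34992000
Step 8: max=274220435629/52488000000, min=7471618889/1458000000, spread=8387449/83980800

Answer: 3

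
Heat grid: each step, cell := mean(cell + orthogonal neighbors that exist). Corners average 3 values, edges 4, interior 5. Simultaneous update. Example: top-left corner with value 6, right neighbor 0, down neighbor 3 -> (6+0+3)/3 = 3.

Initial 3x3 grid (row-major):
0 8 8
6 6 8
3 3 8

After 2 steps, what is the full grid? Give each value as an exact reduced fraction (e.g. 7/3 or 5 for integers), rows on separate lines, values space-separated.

After step 1:
  14/3 11/2 8
  15/4 31/5 15/2
  4 5 19/3
After step 2:
  167/36 731/120 7
  1117/240 559/100 841/120
  17/4 323/60 113/18

Answer: 167/36 731/120 7
1117/240 559/100 841/120
17/4 323/60 113/18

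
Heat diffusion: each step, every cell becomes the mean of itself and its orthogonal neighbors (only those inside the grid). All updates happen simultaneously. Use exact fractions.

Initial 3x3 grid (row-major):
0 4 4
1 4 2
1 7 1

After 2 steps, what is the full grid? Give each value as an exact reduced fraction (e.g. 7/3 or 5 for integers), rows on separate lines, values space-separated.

After step 1:
  5/3 3 10/3
  3/2 18/5 11/4
  3 13/4 10/3
After step 2:
  37/18 29/10 109/36
  293/120 141/50 781/240
  31/12 791/240 28/9

Answer: 37/18 29/10 109/36
293/120 141/50 781/240
31/12 791/240 28/9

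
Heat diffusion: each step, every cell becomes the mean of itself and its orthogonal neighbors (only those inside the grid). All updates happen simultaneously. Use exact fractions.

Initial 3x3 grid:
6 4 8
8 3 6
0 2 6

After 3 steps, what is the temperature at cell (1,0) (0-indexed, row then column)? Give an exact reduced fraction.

Step 1: cell (1,0) = 17/4
Step 2: cell (1,0) = 1091/240
Step 3: cell (1,0) = 63637/14400
Full grid after step 3:
  607/120 24979/4800 983/180
  63637/14400 1181/250 71387/14400
  2129/540 19429/4800 4853/1080

Answer: 63637/14400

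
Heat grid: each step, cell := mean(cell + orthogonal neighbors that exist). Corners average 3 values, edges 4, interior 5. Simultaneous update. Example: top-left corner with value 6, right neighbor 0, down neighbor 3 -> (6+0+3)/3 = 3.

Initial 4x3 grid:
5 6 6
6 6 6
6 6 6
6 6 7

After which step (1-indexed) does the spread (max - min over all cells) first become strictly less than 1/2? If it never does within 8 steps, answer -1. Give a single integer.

Answer: 3

Derivation:
Step 1: max=19/3, min=17/3, spread=2/3
Step 2: max=113/18, min=103/18, spread=5/9
Step 3: max=1337/216, min=1255/216, spread=41/108
  -> spread < 1/2 first at step 3
Step 4: max=159737/25920, min=151303/25920, spread=4217/12960
Step 5: max=1904657/311040, min=1827823/311040, spread=38417/155520
Step 6: max=113877871/18662400, min=110070929/18662400, spread=1903471/9331200
Step 7: max=1361731417/223948800, min=1325654183/223948800, spread=18038617/111974400
Step 8: max=81505546523/13436928000, min=79737589477/13436928000, spread=883978523/6718464000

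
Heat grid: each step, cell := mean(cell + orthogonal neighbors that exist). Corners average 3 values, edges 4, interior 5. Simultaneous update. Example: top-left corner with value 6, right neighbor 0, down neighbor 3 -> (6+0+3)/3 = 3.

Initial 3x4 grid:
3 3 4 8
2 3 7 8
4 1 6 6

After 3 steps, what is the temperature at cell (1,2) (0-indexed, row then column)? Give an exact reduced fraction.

Answer: 15607/3000

Derivation:
Step 1: cell (1,2) = 28/5
Step 2: cell (1,2) = 531/100
Step 3: cell (1,2) = 15607/3000
Full grid after step 3:
  6787/2160 28063/7200 37243/7200 3289/540
  233/75 7593/2000 15607/3000 88681/14400
  3331/1080 13819/3600 4571/900 12991/2160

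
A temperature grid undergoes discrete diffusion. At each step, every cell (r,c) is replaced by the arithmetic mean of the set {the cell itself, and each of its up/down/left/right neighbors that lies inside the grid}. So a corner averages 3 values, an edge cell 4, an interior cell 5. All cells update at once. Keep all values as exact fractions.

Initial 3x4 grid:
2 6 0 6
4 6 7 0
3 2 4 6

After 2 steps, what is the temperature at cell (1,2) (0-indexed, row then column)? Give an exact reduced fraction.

Step 1: cell (1,2) = 17/5
Step 2: cell (1,2) = 453/100
Full grid after step 2:
  15/4 69/16 273/80 23/6
  63/16 97/25 453/100 809/240
  7/2 33/8 457/120 77/18

Answer: 453/100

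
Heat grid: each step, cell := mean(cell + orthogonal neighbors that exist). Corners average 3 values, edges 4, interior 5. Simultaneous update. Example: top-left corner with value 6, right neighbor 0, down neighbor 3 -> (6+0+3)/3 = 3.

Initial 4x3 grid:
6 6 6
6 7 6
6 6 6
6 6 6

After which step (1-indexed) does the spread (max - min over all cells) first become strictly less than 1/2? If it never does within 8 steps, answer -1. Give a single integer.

Answer: 1

Derivation:
Step 1: max=25/4, min=6, spread=1/4
  -> spread < 1/2 first at step 1
Step 2: max=623/100, min=6, spread=23/100
Step 3: max=29611/4800, min=2413/400, spread=131/960
Step 4: max=265751/43200, min=43591/7200, spread=841/8640
Step 5: max=106222051/17280000, min=8733373/1440000, spread=56863/691200
Step 6: max=954654341/155520000, min=78749543/12960000, spread=386393/6220800
Step 7: max=381641723131/62208000000, min=31524358813/5184000000, spread=26795339/497664000
Step 8: max=22878695714129/3732480000000, min=1893326149667/311040000000, spread=254051069/5971968000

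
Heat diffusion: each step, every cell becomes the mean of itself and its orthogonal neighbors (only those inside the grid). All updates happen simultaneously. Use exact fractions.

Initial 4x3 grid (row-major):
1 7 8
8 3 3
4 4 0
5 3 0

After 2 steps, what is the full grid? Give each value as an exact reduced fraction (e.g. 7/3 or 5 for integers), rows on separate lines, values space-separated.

Answer: 169/36 253/48 19/4
235/48 401/100 65/16
321/80 89/25 181/80
49/12 27/10 23/12

Derivation:
After step 1:
  16/3 19/4 6
  4 5 7/2
  21/4 14/5 7/4
  4 3 1
After step 2:
  169/36 253/48 19/4
  235/48 401/100 65/16
  321/80 89/25 181/80
  49/12 27/10 23/12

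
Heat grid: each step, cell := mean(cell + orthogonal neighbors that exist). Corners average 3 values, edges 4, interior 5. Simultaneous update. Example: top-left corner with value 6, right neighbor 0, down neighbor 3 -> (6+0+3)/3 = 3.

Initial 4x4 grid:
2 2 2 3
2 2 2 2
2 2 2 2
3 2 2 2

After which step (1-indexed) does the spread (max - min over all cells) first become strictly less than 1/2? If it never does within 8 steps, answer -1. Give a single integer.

Answer: 1

Derivation:
Step 1: max=7/3, min=2, spread=1/3
  -> spread < 1/2 first at step 1
Step 2: max=41/18, min=2, spread=5/18
Step 3: max=473/216, min=49/24, spread=4/27
Step 4: max=14003/6480, min=295/144, spread=91/810
Step 5: max=414353/194400, min=4961/2400, spread=391/6075
Step 6: max=2472211/1166400, min=1343623/648000, spread=8389/182250
Step 7: max=368977409/174960000, min=40461113/19440000, spread=37714/1366875
Step 8: max=11043215183/5248800000, min=81062009/38880000, spread=780031/41006250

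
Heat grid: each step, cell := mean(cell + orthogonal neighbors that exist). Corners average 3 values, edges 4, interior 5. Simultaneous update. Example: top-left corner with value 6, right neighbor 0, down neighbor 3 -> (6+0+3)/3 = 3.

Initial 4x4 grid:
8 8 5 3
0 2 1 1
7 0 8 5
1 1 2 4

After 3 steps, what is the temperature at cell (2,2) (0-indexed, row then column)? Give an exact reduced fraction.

Answer: 3737/1200

Derivation:
Step 1: cell (2,2) = 16/5
Step 2: cell (2,2) = 369/100
Step 3: cell (2,2) = 3737/1200
Full grid after step 3:
  9317/2160 15691/3600 4453/1200 107/30
  28097/7200 4123/1200 1809/500 3953/1200
  1327/480 799/250 3737/1200 13031/3600
  161/60 1217/480 24127/7200 7447/2160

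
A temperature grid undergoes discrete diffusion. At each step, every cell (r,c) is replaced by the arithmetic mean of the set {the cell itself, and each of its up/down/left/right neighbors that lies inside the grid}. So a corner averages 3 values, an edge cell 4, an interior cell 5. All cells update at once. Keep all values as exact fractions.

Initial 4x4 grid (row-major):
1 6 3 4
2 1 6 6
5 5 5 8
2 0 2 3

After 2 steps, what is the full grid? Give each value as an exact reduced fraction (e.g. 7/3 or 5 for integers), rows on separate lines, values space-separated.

After step 1:
  3 11/4 19/4 13/3
  9/4 4 21/5 6
  7/2 16/5 26/5 11/2
  7/3 9/4 5/2 13/3
After step 2:
  8/3 29/8 481/120 181/36
  51/16 82/25 483/100 601/120
  677/240 363/100 103/25 631/120
  97/36 617/240 857/240 37/9

Answer: 8/3 29/8 481/120 181/36
51/16 82/25 483/100 601/120
677/240 363/100 103/25 631/120
97/36 617/240 857/240 37/9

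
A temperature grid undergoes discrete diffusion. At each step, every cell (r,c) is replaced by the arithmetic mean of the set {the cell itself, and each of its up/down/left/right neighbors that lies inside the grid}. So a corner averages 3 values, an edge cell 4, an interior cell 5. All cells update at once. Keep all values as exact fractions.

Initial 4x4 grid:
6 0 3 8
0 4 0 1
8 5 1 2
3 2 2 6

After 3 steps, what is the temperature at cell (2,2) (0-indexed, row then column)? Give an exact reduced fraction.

Step 1: cell (2,2) = 2
Step 2: cell (2,2) = 261/100
Step 3: cell (2,2) = 1981/750
Full grid after step 3:
  117/40 293/100 809/300 2131/720
  4081/1200 551/200 1089/400 2159/800
  12619/3600 19643/6000 1981/750 19583/7200
  1657/432 23453/7200 21173/7200 149/54

Answer: 1981/750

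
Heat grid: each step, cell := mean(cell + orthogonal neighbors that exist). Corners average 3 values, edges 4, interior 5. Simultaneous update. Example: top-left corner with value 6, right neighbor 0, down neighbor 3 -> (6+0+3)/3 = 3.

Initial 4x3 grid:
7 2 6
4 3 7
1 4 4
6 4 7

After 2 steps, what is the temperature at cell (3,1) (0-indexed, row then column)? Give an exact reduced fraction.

Step 1: cell (3,1) = 21/4
Step 2: cell (3,1) = 1027/240
Full grid after step 2:
  151/36 107/24 29/6
  95/24 409/100 39/8
  431/120 217/50 187/40
  38/9 1027/240 21/4

Answer: 1027/240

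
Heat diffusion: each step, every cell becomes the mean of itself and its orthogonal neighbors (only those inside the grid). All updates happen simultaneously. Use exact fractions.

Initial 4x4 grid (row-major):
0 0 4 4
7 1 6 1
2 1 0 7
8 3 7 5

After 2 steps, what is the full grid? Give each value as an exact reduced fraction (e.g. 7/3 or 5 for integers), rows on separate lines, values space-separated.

After step 1:
  7/3 5/4 7/2 3
  5/2 3 12/5 9/2
  9/2 7/5 21/5 13/4
  13/3 19/4 15/4 19/3
After step 2:
  73/36 121/48 203/80 11/3
  37/12 211/100 88/25 263/80
  191/60 357/100 3 1097/240
  163/36 427/120 571/120 40/9

Answer: 73/36 121/48 203/80 11/3
37/12 211/100 88/25 263/80
191/60 357/100 3 1097/240
163/36 427/120 571/120 40/9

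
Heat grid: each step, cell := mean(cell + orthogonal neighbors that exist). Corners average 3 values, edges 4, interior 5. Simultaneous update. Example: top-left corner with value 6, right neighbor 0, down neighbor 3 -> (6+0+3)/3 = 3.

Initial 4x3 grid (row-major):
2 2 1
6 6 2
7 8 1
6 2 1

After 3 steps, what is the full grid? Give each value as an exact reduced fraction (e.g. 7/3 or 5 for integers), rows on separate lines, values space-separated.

After step 1:
  10/3 11/4 5/3
  21/4 24/5 5/2
  27/4 24/5 3
  5 17/4 4/3
After step 2:
  34/9 251/80 83/36
  151/30 201/50 359/120
  109/20 118/25 349/120
  16/3 923/240 103/36
After step 3:
  8603/2160 15889/4800 6073/2160
  16453/3600 7961/2000 11003/3600
  6161/1200 25133/6000 12133/3600
  3511/720 60337/14400 6923/2160

Answer: 8603/2160 15889/4800 6073/2160
16453/3600 7961/2000 11003/3600
6161/1200 25133/6000 12133/3600
3511/720 60337/14400 6923/2160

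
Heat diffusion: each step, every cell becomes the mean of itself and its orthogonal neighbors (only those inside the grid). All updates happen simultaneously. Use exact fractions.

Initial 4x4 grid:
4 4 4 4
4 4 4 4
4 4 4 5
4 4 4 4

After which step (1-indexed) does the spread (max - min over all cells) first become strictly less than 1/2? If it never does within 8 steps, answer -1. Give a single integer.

Answer: 1

Derivation:
Step 1: max=13/3, min=4, spread=1/3
  -> spread < 1/2 first at step 1
Step 2: max=511/120, min=4, spread=31/120
Step 3: max=4531/1080, min=4, spread=211/1080
Step 4: max=448843/108000, min=4, spread=16843/108000
Step 5: max=4026643/972000, min=36079/9000, spread=130111/972000
Step 6: max=120282367/29160000, min=2167159/540000, spread=3255781/29160000
Step 7: max=3599553691/874800000, min=2171107/540000, spread=82360351/874800000
Step 8: max=107727316891/26244000000, min=391306441/97200000, spread=2074577821/26244000000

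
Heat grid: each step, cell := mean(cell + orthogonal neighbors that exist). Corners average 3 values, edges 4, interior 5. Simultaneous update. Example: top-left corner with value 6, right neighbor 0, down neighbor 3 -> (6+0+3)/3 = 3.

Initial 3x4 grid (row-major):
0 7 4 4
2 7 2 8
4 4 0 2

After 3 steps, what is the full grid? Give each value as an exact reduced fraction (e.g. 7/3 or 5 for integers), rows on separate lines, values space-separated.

After step 1:
  3 9/2 17/4 16/3
  13/4 22/5 21/5 4
  10/3 15/4 2 10/3
After step 2:
  43/12 323/80 1097/240 163/36
  839/240 201/50 377/100 253/60
  31/9 809/240 797/240 28/9
After step 3:
  667/180 9727/2400 30431/7200 9587/2160
  52357/14400 22433/6000 11939/3000 14063/3600
  464/135 25481/7200 24431/7200 7667/2160

Answer: 667/180 9727/2400 30431/7200 9587/2160
52357/14400 22433/6000 11939/3000 14063/3600
464/135 25481/7200 24431/7200 7667/2160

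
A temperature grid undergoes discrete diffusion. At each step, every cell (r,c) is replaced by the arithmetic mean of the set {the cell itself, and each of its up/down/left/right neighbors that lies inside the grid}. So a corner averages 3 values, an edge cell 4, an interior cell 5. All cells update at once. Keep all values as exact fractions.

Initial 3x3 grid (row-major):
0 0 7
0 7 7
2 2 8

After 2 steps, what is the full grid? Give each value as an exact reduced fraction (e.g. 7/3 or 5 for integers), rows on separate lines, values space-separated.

After step 1:
  0 7/2 14/3
  9/4 16/5 29/4
  4/3 19/4 17/3
After step 2:
  23/12 341/120 185/36
  407/240 419/100 1247/240
  25/9 299/80 53/9

Answer: 23/12 341/120 185/36
407/240 419/100 1247/240
25/9 299/80 53/9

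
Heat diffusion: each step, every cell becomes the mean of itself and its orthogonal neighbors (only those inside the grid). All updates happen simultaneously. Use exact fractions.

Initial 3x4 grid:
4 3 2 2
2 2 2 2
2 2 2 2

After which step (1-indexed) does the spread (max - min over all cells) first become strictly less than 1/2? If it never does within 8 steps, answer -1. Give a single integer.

Answer: 4

Derivation:
Step 1: max=3, min=2, spread=1
Step 2: max=11/4, min=2, spread=3/4
Step 3: max=103/40, min=2, spread=23/40
Step 4: max=17863/7200, min=3647/1800, spread=131/288
  -> spread < 1/2 first at step 4
Step 5: max=1042597/432000, min=222053/108000, spread=30877/86400
Step 6: max=20462501/8640000, min=750199/360000, spread=98309/345600
Step 7: max=3631193477/1555200000, min=102472811/48600000, spread=14082541/62208000
Step 8: max=215577822143/93312000000, min=3103760137/1458000000, spread=135497387/746496000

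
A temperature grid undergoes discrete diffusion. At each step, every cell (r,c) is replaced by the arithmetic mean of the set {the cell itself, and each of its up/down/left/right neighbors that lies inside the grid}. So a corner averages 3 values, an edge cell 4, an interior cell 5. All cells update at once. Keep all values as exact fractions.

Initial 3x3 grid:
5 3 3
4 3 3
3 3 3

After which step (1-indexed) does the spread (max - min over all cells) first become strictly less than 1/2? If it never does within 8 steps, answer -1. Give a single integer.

Answer: 4

Derivation:
Step 1: max=4, min=3, spread=1
Step 2: max=15/4, min=3, spread=3/4
Step 3: max=2579/720, min=551/180, spread=25/48
Step 4: max=150953/43200, min=16891/5400, spread=211/576
  -> spread < 1/2 first at step 4
Step 5: max=2966297/864000, min=25409/8000, spread=1777/6912
Step 6: max=527878177/155520000, min=7809493/2430000, spread=14971/82944
Step 7: max=31413470419/9331200000, min=7557771511/2332800000, spread=126121/995328
Step 8: max=624751302131/186624000000, min=76018719407/23328000000, spread=1062499/11943936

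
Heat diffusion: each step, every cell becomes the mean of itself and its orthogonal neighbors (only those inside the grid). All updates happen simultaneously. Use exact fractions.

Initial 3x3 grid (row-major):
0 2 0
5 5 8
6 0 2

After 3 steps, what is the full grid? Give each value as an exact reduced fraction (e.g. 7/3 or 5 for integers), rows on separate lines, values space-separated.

Answer: 1303/432 8527/2880 677/216
791/240 4049/1200 9607/2880
1541/432 3359/960 191/54

Derivation:
After step 1:
  7/3 7/4 10/3
  4 4 15/4
  11/3 13/4 10/3
After step 2:
  97/36 137/48 53/18
  7/2 67/20 173/48
  131/36 57/16 31/9
After step 3:
  1303/432 8527/2880 677/216
  791/240 4049/1200 9607/2880
  1541/432 3359/960 191/54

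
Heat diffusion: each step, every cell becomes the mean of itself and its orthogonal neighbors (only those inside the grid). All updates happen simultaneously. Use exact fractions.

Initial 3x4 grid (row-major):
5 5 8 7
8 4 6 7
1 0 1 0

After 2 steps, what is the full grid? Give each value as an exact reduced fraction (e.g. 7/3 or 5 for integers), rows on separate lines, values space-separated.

Answer: 16/3 113/20 92/15 113/18
181/40 213/50 461/100 101/20
3 217/80 667/240 113/36

Derivation:
After step 1:
  6 11/2 13/2 22/3
  9/2 23/5 26/5 5
  3 3/2 7/4 8/3
After step 2:
  16/3 113/20 92/15 113/18
  181/40 213/50 461/100 101/20
  3 217/80 667/240 113/36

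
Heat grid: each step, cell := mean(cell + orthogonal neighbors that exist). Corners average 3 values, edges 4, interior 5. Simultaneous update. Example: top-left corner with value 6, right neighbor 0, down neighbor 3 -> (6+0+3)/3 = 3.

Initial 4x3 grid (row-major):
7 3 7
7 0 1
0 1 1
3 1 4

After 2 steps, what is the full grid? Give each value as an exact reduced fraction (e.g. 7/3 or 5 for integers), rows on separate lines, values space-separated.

Answer: 161/36 959/240 61/18
859/240 13/5 151/60
491/240 39/20 33/20
19/9 371/240 2

Derivation:
After step 1:
  17/3 17/4 11/3
  7/2 12/5 9/4
  11/4 3/5 7/4
  4/3 9/4 2
After step 2:
  161/36 959/240 61/18
  859/240 13/5 151/60
  491/240 39/20 33/20
  19/9 371/240 2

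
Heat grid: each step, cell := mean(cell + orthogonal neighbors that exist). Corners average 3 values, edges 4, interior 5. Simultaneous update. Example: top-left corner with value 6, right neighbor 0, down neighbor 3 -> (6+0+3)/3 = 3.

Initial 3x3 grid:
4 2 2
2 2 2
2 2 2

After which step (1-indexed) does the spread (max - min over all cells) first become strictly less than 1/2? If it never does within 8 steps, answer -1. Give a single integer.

Answer: 3

Derivation:
Step 1: max=8/3, min=2, spread=2/3
Step 2: max=23/9, min=2, spread=5/9
Step 3: max=257/108, min=2, spread=41/108
  -> spread < 1/2 first at step 3
Step 4: max=15091/6480, min=371/180, spread=347/1296
Step 5: max=884537/388800, min=3757/1800, spread=2921/15552
Step 6: max=52484539/23328000, min=457483/216000, spread=24611/186624
Step 7: max=3118082033/1399680000, min=10376741/4860000, spread=207329/2239488
Step 8: max=185991552451/83980800000, min=557201599/259200000, spread=1746635/26873856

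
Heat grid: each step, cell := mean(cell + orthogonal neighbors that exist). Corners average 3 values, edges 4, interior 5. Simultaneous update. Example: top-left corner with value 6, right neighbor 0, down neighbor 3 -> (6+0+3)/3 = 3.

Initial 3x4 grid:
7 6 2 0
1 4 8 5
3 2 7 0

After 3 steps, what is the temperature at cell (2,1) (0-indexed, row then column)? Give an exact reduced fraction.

Answer: 3121/800

Derivation:
Step 1: cell (2,1) = 4
Step 2: cell (2,1) = 289/80
Step 3: cell (2,1) = 3121/800
Full grid after step 3:
  4481/1080 31039/7200 28529/7200 1973/540
  56423/14400 24277/6000 24827/6000 53653/14400
  631/180 3121/800 9593/2400 1427/360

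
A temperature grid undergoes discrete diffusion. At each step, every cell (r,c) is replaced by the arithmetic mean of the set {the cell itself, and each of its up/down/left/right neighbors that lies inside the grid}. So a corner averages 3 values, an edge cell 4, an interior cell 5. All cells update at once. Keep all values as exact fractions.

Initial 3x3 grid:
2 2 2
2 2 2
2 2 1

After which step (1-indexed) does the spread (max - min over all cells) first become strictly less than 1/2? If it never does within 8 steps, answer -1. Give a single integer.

Step 1: max=2, min=5/3, spread=1/3
  -> spread < 1/2 first at step 1
Step 2: max=2, min=31/18, spread=5/18
Step 3: max=2, min=391/216, spread=41/216
Step 4: max=709/360, min=23789/12960, spread=347/2592
Step 5: max=7043/3600, min=1448263/777600, spread=2921/31104
Step 6: max=838517/432000, min=87483461/46656000, spread=24611/373248
Step 7: max=18783259/9720000, min=5279997967/2799360000, spread=207329/4478976
Step 8: max=997998401/518400000, min=317893247549/167961600000, spread=1746635/53747712

Answer: 1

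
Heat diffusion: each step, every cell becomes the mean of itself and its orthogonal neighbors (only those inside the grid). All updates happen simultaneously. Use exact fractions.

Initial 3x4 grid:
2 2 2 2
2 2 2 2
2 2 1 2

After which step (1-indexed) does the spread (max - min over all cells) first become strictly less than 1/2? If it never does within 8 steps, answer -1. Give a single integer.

Answer: 1

Derivation:
Step 1: max=2, min=5/3, spread=1/3
  -> spread < 1/2 first at step 1
Step 2: max=2, min=209/120, spread=31/120
Step 3: max=2, min=1949/1080, spread=211/1080
Step 4: max=3553/1800, min=199103/108000, spread=14077/108000
Step 5: max=212317/108000, min=1803593/972000, spread=5363/48600
Step 6: max=117131/60000, min=54579191/29160000, spread=93859/1166400
Step 7: max=189063533/97200000, min=3288925519/1749600000, spread=4568723/69984000
Step 8: max=5650381111/2916000000, min=198171564371/104976000000, spread=8387449/167961600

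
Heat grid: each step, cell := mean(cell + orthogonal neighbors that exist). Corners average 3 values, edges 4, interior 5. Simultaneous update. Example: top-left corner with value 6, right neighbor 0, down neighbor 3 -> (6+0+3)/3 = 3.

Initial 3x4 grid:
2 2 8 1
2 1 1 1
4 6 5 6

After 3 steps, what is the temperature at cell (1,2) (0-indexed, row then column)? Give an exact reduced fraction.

Step 1: cell (1,2) = 16/5
Step 2: cell (1,2) = 307/100
Step 3: cell (1,2) = 2461/750
Full grid after step 3:
  313/120 6827/2400 21221/7200 3331/1080
  13919/4800 757/250 2461/750 45757/14400
  2353/720 2113/600 4291/1200 2569/720

Answer: 2461/750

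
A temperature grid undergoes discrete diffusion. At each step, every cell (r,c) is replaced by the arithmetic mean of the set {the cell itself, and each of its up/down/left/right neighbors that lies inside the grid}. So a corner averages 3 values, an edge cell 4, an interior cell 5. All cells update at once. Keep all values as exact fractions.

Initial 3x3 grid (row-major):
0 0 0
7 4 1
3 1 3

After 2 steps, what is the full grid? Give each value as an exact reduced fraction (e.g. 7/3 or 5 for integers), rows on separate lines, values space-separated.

After step 1:
  7/3 1 1/3
  7/2 13/5 2
  11/3 11/4 5/3
After step 2:
  41/18 47/30 10/9
  121/40 237/100 33/20
  119/36 641/240 77/36

Answer: 41/18 47/30 10/9
121/40 237/100 33/20
119/36 641/240 77/36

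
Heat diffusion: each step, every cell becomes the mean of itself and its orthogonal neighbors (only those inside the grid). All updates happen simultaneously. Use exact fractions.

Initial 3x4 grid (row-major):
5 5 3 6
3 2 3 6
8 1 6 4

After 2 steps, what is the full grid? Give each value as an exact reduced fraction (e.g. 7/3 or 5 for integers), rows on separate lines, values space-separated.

Answer: 151/36 227/60 17/4 14/3
469/120 193/50 193/50 229/48
17/4 291/80 205/48 163/36

Derivation:
After step 1:
  13/3 15/4 17/4 5
  9/2 14/5 4 19/4
  4 17/4 7/2 16/3
After step 2:
  151/36 227/60 17/4 14/3
  469/120 193/50 193/50 229/48
  17/4 291/80 205/48 163/36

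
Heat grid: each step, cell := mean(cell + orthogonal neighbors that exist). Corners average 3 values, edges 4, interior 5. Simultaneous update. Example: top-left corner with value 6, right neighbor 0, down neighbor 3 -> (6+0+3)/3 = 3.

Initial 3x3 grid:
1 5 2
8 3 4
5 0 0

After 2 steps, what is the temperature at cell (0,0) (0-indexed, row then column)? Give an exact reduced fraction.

Answer: 35/9

Derivation:
Step 1: cell (0,0) = 14/3
Step 2: cell (0,0) = 35/9
Full grid after step 2:
  35/9 181/48 26/9
  69/16 61/20 45/16
  127/36 35/12 67/36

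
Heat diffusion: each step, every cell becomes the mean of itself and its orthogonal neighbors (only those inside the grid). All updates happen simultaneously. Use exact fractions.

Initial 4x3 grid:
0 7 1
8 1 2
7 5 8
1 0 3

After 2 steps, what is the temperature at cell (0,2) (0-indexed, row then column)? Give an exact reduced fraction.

Answer: 103/36

Derivation:
Step 1: cell (0,2) = 10/3
Step 2: cell (0,2) = 103/36
Full grid after step 2:
  15/4 911/240 103/36
  377/80 361/100 463/120
  967/240 104/25 461/120
  61/18 767/240 125/36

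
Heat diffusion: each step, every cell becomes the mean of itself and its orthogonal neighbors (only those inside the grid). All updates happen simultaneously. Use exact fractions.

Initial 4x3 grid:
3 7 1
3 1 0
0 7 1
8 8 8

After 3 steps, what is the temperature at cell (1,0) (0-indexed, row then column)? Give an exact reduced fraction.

Step 1: cell (1,0) = 7/4
Step 2: cell (1,0) = 851/240
Step 3: cell (1,0) = 923/288
Full grid after step 3:
  7181/2160 83/30 5971/2160
  923/288 337/100 781/288
  6409/1440 1591/400 5999/1440
  1363/270 1049/192 5327/1080

Answer: 923/288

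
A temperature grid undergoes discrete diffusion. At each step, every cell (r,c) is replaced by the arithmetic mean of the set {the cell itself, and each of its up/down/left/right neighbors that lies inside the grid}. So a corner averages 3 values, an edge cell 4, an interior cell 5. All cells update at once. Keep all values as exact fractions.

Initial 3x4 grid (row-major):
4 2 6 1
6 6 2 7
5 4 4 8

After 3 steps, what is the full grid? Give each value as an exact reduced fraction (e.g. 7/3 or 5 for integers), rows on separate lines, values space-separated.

After step 1:
  4 9/2 11/4 14/3
  21/4 4 5 9/2
  5 19/4 9/2 19/3
After step 2:
  55/12 61/16 203/48 143/36
  73/16 47/10 83/20 41/8
  5 73/16 247/48 46/9
After step 3:
  311/72 693/160 5819/1440 1919/432
  4523/960 1743/400 467/100 2203/480
  113/24 2329/480 6829/1440 2215/432

Answer: 311/72 693/160 5819/1440 1919/432
4523/960 1743/400 467/100 2203/480
113/24 2329/480 6829/1440 2215/432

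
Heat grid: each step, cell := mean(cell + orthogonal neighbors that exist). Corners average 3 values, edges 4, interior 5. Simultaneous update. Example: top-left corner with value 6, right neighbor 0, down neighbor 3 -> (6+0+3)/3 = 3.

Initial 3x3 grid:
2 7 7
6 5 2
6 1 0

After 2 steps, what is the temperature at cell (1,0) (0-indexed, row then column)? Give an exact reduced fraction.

Answer: 1097/240

Derivation:
Step 1: cell (1,0) = 19/4
Step 2: cell (1,0) = 1097/240
Full grid after step 2:
  5 1187/240 169/36
  1097/240 207/50 421/120
  145/36 47/15 5/2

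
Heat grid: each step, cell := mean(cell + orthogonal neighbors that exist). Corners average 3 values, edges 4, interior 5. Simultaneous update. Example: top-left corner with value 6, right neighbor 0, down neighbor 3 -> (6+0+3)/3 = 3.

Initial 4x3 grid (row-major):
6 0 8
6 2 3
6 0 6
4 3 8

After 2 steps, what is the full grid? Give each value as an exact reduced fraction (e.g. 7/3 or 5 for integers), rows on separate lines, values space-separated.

Answer: 13/3 52/15 149/36
19/5 387/100 223/60
251/60 88/25 271/60
145/36 343/80 41/9

Derivation:
After step 1:
  4 4 11/3
  5 11/5 19/4
  4 17/5 17/4
  13/3 15/4 17/3
After step 2:
  13/3 52/15 149/36
  19/5 387/100 223/60
  251/60 88/25 271/60
  145/36 343/80 41/9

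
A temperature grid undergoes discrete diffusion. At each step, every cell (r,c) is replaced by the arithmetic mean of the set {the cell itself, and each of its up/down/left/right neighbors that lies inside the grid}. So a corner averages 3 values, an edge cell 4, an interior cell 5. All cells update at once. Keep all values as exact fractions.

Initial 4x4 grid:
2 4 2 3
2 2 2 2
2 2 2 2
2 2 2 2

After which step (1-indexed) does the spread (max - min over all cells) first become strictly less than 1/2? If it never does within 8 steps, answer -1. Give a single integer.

Step 1: max=11/4, min=2, spread=3/4
Step 2: max=619/240, min=2, spread=139/240
Step 3: max=17459/7200, min=2, spread=3059/7200
  -> spread < 1/2 first at step 3
Step 4: max=512977/216000, min=1009/500, spread=77089/216000
Step 5: max=15038123/6480000, min=183407/90000, spread=1832819/6480000
Step 6: max=446918299/194400000, min=889297/432000, spread=46734649/194400000
Step 7: max=13255328479/5832000000, min=33604523/16200000, spread=1157700199/5832000000
Step 8: max=395025154327/174960000000, min=20321921561/9720000000, spread=29230566229/174960000000

Answer: 3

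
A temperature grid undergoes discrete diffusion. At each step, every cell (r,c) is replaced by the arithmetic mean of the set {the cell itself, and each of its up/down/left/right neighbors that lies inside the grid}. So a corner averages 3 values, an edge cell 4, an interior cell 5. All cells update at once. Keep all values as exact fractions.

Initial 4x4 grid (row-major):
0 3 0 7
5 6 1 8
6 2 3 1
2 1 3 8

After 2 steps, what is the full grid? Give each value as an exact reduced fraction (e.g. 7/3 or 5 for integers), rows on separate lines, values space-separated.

After step 1:
  8/3 9/4 11/4 5
  17/4 17/5 18/5 17/4
  15/4 18/5 2 5
  3 2 15/4 4
After step 2:
  55/18 83/30 17/5 4
  211/60 171/50 16/5 357/80
  73/20 59/20 359/100 61/16
  35/12 247/80 47/16 17/4

Answer: 55/18 83/30 17/5 4
211/60 171/50 16/5 357/80
73/20 59/20 359/100 61/16
35/12 247/80 47/16 17/4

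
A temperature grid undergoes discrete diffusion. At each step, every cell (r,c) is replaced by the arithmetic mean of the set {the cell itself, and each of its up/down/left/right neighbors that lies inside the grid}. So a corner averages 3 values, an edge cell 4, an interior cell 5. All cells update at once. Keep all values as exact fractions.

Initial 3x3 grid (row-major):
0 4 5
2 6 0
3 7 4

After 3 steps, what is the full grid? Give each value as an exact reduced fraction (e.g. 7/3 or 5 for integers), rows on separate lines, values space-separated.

Answer: 1093/360 15937/4800 1223/360
5479/1600 21307/6000 54011/14400
2681/720 899/225 8503/2160

Derivation:
After step 1:
  2 15/4 3
  11/4 19/5 15/4
  4 5 11/3
After step 2:
  17/6 251/80 7/2
  251/80 381/100 853/240
  47/12 247/60 149/36
After step 3:
  1093/360 15937/4800 1223/360
  5479/1600 21307/6000 54011/14400
  2681/720 899/225 8503/2160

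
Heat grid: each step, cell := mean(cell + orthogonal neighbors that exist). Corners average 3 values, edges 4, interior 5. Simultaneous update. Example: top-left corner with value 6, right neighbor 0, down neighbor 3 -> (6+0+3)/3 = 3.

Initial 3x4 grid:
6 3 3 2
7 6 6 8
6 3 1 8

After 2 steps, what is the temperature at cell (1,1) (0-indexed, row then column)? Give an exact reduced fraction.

Step 1: cell (1,1) = 5
Step 2: cell (1,1) = 491/100
Full grid after step 2:
  193/36 55/12 257/60 83/18
  263/48 491/100 119/25 26/5
  187/36 113/24 569/120 97/18

Answer: 491/100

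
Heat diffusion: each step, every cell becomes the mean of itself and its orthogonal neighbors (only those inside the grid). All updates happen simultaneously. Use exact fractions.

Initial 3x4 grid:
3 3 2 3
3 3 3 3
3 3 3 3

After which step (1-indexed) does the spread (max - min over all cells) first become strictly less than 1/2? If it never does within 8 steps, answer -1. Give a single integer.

Step 1: max=3, min=8/3, spread=1/3
  -> spread < 1/2 first at step 1
Step 2: max=3, min=329/120, spread=31/120
Step 3: max=3, min=3029/1080, spread=211/1080
Step 4: max=5353/1800, min=307103/108000, spread=14077/108000
Step 5: max=320317/108000, min=2775593/972000, spread=5363/48600
Step 6: max=177131/60000, min=83739191/29160000, spread=93859/1166400
Step 7: max=286263533/97200000, min=5038525519/1749600000, spread=4568723/69984000
Step 8: max=8566381111/2916000000, min=303147564371/104976000000, spread=8387449/167961600

Answer: 1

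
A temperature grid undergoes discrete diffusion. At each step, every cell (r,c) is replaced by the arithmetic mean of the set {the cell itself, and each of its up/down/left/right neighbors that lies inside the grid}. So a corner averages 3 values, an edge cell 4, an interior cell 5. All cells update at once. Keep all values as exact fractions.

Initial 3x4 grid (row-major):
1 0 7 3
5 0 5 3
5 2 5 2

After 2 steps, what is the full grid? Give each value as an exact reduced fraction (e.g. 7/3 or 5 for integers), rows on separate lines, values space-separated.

Answer: 9/4 203/80 169/48 34/9
223/80 283/100 169/50 179/48
13/4 129/40 83/24 121/36

Derivation:
After step 1:
  2 2 15/4 13/3
  11/4 12/5 4 13/4
  4 3 7/2 10/3
After step 2:
  9/4 203/80 169/48 34/9
  223/80 283/100 169/50 179/48
  13/4 129/40 83/24 121/36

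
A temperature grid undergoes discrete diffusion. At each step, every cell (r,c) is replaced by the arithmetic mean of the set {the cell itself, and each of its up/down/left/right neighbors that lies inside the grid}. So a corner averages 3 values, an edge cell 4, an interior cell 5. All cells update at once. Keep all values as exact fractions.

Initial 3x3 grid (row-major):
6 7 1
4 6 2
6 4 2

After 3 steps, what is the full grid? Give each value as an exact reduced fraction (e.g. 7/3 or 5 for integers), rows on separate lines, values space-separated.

Answer: 5453/1080 5461/1200 8411/2160
35741/7200 26009/6000 5923/1600
2539/540 30191/7200 7741/2160

Derivation:
After step 1:
  17/3 5 10/3
  11/2 23/5 11/4
  14/3 9/2 8/3
After step 2:
  97/18 93/20 133/36
  613/120 447/100 267/80
  44/9 493/120 119/36
After step 3:
  5453/1080 5461/1200 8411/2160
  35741/7200 26009/6000 5923/1600
  2539/540 30191/7200 7741/2160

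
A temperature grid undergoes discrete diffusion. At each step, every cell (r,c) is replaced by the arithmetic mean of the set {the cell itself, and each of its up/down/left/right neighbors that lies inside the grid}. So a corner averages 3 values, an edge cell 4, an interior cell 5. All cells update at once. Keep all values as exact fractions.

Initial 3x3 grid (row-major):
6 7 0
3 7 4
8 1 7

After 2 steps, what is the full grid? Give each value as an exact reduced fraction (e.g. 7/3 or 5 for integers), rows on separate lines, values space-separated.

After step 1:
  16/3 5 11/3
  6 22/5 9/2
  4 23/4 4
After step 2:
  49/9 23/5 79/18
  74/15 513/100 497/120
  21/4 363/80 19/4

Answer: 49/9 23/5 79/18
74/15 513/100 497/120
21/4 363/80 19/4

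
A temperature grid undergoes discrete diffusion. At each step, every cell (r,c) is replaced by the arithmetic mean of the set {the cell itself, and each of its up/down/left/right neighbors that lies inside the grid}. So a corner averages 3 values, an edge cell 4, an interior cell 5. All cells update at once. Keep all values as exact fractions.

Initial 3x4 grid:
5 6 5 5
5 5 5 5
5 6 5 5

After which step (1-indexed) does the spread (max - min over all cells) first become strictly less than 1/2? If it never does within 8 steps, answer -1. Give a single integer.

Answer: 1

Derivation:
Step 1: max=27/5, min=5, spread=2/5
  -> spread < 1/2 first at step 1
Step 2: max=637/120, min=5, spread=37/120
Step 3: max=5677/1080, min=365/72, spread=101/540
Step 4: max=141551/27000, min=22891/4500, spread=841/5400
Step 5: max=317629/60750, min=828299/162000, spread=11227/97200
Step 6: max=507534341/97200000, min=41489543/8100000, spread=386393/3888000
Step 7: max=4558899481/874800000, min=2495441437/486000000, spread=41940559/546750000
Step 8: max=1821976076621/349920000000, min=149884281083/29160000000, spread=186917629/2799360000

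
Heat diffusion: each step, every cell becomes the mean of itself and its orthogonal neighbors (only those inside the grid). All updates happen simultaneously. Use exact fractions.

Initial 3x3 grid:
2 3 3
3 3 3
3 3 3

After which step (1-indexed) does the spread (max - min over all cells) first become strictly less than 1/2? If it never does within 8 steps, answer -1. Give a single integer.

Step 1: max=3, min=8/3, spread=1/3
  -> spread < 1/2 first at step 1
Step 2: max=3, min=49/18, spread=5/18
Step 3: max=3, min=607/216, spread=41/216
Step 4: max=1069/360, min=36749/12960, spread=347/2592
Step 5: max=10643/3600, min=2225863/777600, spread=2921/31104
Step 6: max=1270517/432000, min=134139461/46656000, spread=24611/373248
Step 7: max=28503259/9720000, min=8079357967/2799360000, spread=207329/4478976
Step 8: max=1516398401/518400000, min=485854847549/167961600000, spread=1746635/53747712

Answer: 1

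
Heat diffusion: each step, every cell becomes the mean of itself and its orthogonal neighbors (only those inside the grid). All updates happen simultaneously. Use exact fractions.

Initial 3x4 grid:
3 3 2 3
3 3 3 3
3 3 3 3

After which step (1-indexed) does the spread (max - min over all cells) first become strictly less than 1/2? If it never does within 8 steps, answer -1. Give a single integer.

Step 1: max=3, min=8/3, spread=1/3
  -> spread < 1/2 first at step 1
Step 2: max=3, min=329/120, spread=31/120
Step 3: max=3, min=3029/1080, spread=211/1080
Step 4: max=5353/1800, min=307103/108000, spread=14077/108000
Step 5: max=320317/108000, min=2775593/972000, spread=5363/48600
Step 6: max=177131/60000, min=83739191/29160000, spread=93859/1166400
Step 7: max=286263533/97200000, min=5038525519/1749600000, spread=4568723/69984000
Step 8: max=8566381111/2916000000, min=303147564371/104976000000, spread=8387449/167961600

Answer: 1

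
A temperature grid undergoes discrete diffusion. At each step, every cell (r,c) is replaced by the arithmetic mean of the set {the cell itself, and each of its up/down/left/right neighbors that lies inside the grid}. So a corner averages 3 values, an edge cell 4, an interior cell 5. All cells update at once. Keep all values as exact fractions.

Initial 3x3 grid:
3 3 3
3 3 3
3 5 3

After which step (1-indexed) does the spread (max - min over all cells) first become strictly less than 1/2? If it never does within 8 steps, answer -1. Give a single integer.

Step 1: max=11/3, min=3, spread=2/3
Step 2: max=427/120, min=3, spread=67/120
Step 3: max=3677/1080, min=307/100, spread=1807/5400
  -> spread < 1/2 first at step 3
Step 4: max=1453963/432000, min=8461/2700, spread=33401/144000
Step 5: max=12893933/3888000, min=853391/270000, spread=3025513/19440000
Step 6: max=5130526867/1555200000, min=45955949/14400000, spread=53531/497664
Step 7: max=305968925849/93312000000, min=12455116051/3888000000, spread=450953/5971968
Step 8: max=18305063560603/5598720000000, min=1500688610519/466560000000, spread=3799043/71663616

Answer: 3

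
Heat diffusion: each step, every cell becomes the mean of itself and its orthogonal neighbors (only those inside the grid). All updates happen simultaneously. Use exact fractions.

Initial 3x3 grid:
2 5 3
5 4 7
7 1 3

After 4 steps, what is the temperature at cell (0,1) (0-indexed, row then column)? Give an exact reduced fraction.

Answer: 201367/48000

Derivation:
Step 1: cell (0,1) = 7/2
Step 2: cell (0,1) = 169/40
Step 3: cell (0,1) = 3311/800
Step 4: cell (0,1) = 201367/48000
Full grid after step 4:
  2804/675 201367/48000 180631/43200
  1803553/432000 62003/15000 3604231/864000
  534643/129600 1188827/288000 66271/16200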